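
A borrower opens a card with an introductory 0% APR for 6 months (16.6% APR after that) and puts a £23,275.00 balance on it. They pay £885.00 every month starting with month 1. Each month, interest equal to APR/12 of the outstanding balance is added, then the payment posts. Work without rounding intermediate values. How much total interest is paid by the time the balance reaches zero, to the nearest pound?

£3,269

Promo months 1–6 at r₀ = 0%/12 = 0; months 7+ at r₁ = 16.6%/12 = 0.0138333.
After month 6 (no interest yet): B = £23,275.00 − 6·£885.00 = £17,965.00.
Then at r₁ with £885.00/mo: n₂ = −ln(1 − r₁·B/P)/ln(1+r₁) ≈ 23.99 → 24 more payments.
Total paid = 29·£885.00 + £878.82 = £26,543.82; interest = £26,543.82 − £23,275.00 = £3,268.82.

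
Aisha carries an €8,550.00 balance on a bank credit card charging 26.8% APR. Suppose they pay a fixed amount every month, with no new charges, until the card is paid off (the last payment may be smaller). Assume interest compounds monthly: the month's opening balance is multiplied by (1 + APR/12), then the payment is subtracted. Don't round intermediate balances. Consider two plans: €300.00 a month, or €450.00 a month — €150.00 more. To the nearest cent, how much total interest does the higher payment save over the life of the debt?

Monthly rate r = 26.8%/12 = 2.23333% = 0.0223333.
At €300.00/mo: n = ⌈−ln(1 − rB₀/P)/ln(1+r)⌉ = 46 payments (last €245.44); total interest = total paid − €8,550.00 = €5,195.44.
At €450.00/mo: 26 payments (last €0.75); total interest €2,700.75.
Interest saved = €5,195.44 − €2,700.75 = €2,494.69.

€2,494.69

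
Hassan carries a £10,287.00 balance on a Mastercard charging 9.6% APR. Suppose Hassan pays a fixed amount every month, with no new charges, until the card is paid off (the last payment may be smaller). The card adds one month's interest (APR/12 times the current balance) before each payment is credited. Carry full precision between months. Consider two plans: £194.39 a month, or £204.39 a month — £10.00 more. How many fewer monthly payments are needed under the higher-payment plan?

Monthly rate r = 9.6%/12 = 0.8% = 0.008.
At £194.39/mo: n = ⌈−ln(1 − rB₀/P)/ln(1+r)⌉ = 70 payments (last £17.75); total interest = total paid − £10,287.00 = £3,143.66.
At £204.39/mo: 65 payments (last £135.51); total interest £2,929.47.
Payments saved = 70 − 65 = 5.

5 fewer payments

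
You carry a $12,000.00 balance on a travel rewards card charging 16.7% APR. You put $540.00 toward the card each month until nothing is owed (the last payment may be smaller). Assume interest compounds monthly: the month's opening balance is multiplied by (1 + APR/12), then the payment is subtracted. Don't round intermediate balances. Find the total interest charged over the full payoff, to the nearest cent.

$2,456.85

Monthly rate r = 16.7%/12 = 1.39167% = 0.0139167.
Payoff takes n = ⌈−ln(1 − rB₀/P)/ln(1+r)⌉ = ⌈26.771⌉ = 27 payments; the last is $416.85.
Total paid = 26·$540.00 + $416.85 = $14,456.85.
Total interest = total paid − principal = $14,456.85 − $12,000.00 = $2,456.85.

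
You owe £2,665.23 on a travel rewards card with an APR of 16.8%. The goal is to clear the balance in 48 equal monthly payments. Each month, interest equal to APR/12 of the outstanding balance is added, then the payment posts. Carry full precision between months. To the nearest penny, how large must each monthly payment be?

£76.63

Monthly rate r = 16.8%/12 = 1.4% = 0.014.
Level-payment amortization: P = B₀·r / (1 − (1+r)^(−n)) = 2665.23·0.014 / (1 − 1.014^(−48)).
Denominator 1 − (1+r)^(−48) = 0.486928182.
P = 37.3132 / 0.486928182 ≈ 76.63.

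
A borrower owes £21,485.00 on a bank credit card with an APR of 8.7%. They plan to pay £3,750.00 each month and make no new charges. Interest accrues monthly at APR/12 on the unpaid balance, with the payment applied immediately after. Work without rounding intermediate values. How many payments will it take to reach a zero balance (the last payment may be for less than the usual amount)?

Monthly rate r = 8.7%/12 = 0.725% = 0.00725.
Recurrence: B ← B·(1+r) − £3,750.00.
Month 1: interest £155.77; balance after payment £17,890.77.
Month 2: interest £129.71; balance after payment £14,270.47.
Month 3: interest £103.46; balance after payment £10,623.94.
Month 4: interest £77.02; balance after payment £6,950.96.
Month 5: interest £50.39; balance after payment £3,251.35.
Month 6: interest £23.57; balance after payment £0.00.

6 months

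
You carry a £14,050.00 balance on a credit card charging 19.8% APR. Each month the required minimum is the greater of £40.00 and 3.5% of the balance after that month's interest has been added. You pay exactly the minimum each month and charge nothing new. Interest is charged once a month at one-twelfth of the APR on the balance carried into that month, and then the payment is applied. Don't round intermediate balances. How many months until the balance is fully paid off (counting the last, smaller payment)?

170 months

Monthly rate r = 19.8%/12 = 1.65% = 0.0165.
While 3.5% of the post-interest balance exceeds £40.00, each month B ← (B·(1+r))·(1 − 0.035), i.e. B shrinks by the factor (1+r)·0.965 = 0.98092.
This holds for months 1–132. Entering month 133 the balance is £1,105.24; 3.5% of the post-interest balance is now below £40.00, so the flat £40.00 minimum applies from here.
From month 133 a fixed £40.00 at rate r clears £1,105.24 in 38 more payments. Total: 132 + 38 = 170 months.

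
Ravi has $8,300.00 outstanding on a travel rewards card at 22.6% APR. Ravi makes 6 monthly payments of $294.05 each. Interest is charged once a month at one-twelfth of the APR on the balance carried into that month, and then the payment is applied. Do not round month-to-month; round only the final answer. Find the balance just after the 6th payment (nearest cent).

$7,433.70

Monthly rate r = 22.6%/12 = 1.88333% = 0.0188333.
Each month: B ← B·(1+r) − $294.05.
Month 1: interest $156.32; balance after payment $8,162.27.
Month 2: interest $153.72; balance after payment $8,021.94.
Month 3: interest $151.08; balance after payment $7,878.97.
Month 4: interest $148.39; balance after payment $7,733.31.
Month 5: interest $145.64; balance after payment $7,584.90.
Month 6: interest $142.85; balance after payment $7,433.70.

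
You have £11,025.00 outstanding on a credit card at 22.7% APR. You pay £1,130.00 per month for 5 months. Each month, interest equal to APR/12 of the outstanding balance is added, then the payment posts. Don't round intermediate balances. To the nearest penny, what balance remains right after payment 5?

Monthly rate r = 22.7%/12 = 1.89167% = 0.0189167.
Each month: B ← B·(1+r) − £1,130.00.
Month 1: interest £208.56; balance after payment £10,103.56.
Month 2: interest £191.13; balance after payment £9,164.68.
Month 3: interest £173.37; balance after payment £8,208.05.
Month 4: interest £155.27; balance after payment £7,233.32.
Month 5: interest £136.83; balance after payment £6,240.15.

£6,240.15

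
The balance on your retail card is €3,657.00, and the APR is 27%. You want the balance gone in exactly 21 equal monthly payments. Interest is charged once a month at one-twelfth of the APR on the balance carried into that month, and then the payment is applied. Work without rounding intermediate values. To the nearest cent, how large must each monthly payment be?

Monthly rate r = 27%/12 = 2.25% = 0.0225.
Level-payment amortization: P = B₀·r / (1 − (1+r)^(−n)) = 3657.00·0.0225 / (1 − 1.0225^(−21)).
Denominator 1 − (1+r)^(−21) = 0.373284624.
P = 82.2825 / 0.373284624 ≈ 220.43.

€220.43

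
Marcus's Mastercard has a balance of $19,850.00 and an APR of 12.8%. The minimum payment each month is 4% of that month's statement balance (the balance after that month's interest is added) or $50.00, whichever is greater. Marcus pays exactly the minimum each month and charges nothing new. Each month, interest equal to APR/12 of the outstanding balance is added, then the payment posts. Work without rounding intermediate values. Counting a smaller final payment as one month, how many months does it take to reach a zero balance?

121 months

Monthly rate r = 12.8%/12 = 1.06667% = 0.0106667.
While 4% of the post-interest balance exceeds $50.00, each month B ← (B·(1+r))·(1 − 0.04), i.e. B shrinks by the factor (1+r)·0.96 = 0.97024.
This holds for months 1–92. Entering month 93 the balance is $1,232.10; 4% of the post-interest balance is now below $50.00, so the flat $50.00 minimum applies from here.
From month 93 a fixed $50.00 at rate r clears $1,232.10 in 29 more payments. Total: 92 + 29 = 121 months.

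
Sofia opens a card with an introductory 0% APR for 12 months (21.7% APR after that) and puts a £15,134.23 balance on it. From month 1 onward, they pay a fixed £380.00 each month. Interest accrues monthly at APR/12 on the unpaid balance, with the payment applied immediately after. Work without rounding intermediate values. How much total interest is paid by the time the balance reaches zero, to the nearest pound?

£4,259

Promo months 1–12 at r₀ = 0%/12 = 0; months 13+ at r₁ = 21.7%/12 = 0.0180833.
After month 12 (no interest yet): B = £15,134.23 − 12·£380.00 = £10,574.23.
Then at r₁ with £380.00/mo: n₂ = −ln(1 − r₁·B/P)/ln(1+r₁) ≈ 39.03 → 40 more payments.
Total paid = 51·£380.00 + £13.38 = £19,393.38; interest = £19,393.38 − £15,134.23 = £4,259.15.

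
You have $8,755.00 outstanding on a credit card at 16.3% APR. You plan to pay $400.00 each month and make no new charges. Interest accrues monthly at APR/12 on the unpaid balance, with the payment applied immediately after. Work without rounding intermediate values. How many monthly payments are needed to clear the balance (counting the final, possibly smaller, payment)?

27 payments

Monthly rate r = 16.3%/12 = 1.35833% = 0.0135833.
Recurrence: B ← B·(1+r) − $400.00.
Month 1: interest $118.92; balance after payment $8,473.92.
Month 2: interest $115.10; balance after payment $8,189.03.
Closed form: n = −ln(1 − rB₀/P)/ln(1+r) = −ln(0.70269)/ln(1.01358) ≈ 26.151, so the balance reaches zero during payment 27.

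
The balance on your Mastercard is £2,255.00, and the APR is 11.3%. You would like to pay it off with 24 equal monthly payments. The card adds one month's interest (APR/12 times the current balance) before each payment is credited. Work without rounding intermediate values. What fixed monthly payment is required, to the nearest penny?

£105.42

Monthly rate r = 11.3%/12 = 0.941667% = 0.00941667.
Level-payment amortization: P = B₀·r / (1 − (1+r)^(−n)) = 2255.00·0.00941667 / (1 − 1.00942^(−24)).
Denominator 1 − (1+r)^(−24) = 0.201437905.
P = 21.2346 / 0.201437905 ≈ 105.42.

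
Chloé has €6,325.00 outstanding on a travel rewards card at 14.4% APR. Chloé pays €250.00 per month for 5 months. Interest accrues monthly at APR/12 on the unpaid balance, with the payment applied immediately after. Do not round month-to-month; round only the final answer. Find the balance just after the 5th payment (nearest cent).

€5,433.36

Monthly rate r = 14.4%/12 = 1.2% = 0.012.
Each month: B ← B·(1+r) − €250.00.
Month 1: interest €75.90; balance after payment €6,150.90.
Month 2: interest €73.81; balance after payment €5,974.71.
Month 3: interest €71.70; balance after payment €5,796.41.
Month 4: interest €69.56; balance after payment €5,615.96.
Month 5: interest €67.39; balance after payment €5,433.36.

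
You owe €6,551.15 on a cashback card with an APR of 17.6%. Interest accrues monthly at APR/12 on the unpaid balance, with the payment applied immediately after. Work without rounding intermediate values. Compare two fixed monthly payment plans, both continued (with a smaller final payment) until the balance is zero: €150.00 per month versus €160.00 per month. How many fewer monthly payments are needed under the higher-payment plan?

Monthly rate r = 17.6%/12 = 1.46667% = 0.0146667.
At €150.00/mo: n = ⌈−ln(1 − rB₀/P)/ln(1+r)⌉ = 71 payments (last €41.31); total interest = total paid − €6,551.15 = €3,990.16.
At €160.00/mo: 64 payments (last €3.40); total interest €3,532.25.
Payments saved = 71 − 64 = 7.

7 fewer payments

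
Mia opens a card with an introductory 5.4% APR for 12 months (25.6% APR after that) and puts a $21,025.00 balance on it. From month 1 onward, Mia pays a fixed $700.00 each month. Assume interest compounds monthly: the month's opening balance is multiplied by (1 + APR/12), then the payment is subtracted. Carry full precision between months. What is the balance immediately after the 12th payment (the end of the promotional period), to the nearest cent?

$13,577.83

Promo months 1–12 at r₀ = 5.4%/12 = 0.0045; months 13+ at r₁ = 25.6%/12 = 0.0213333.
After month 12: iterate B ← B·(1+r₀) − $700.00 for 12 months → $13,577.83.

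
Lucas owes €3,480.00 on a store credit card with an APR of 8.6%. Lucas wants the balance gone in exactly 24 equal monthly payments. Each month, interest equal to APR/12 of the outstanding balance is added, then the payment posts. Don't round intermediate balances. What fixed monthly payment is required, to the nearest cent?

Monthly rate r = 8.6%/12 = 0.716667% = 0.00716667.
Level-payment amortization: P = B₀·r / (1 − (1+r)^(−n)) = 3480.00·0.00716667 / (1 − 1.00717^(−24)).
Denominator 1 − (1+r)^(−24) = 0.157504195.
P = 24.94 / 0.157504195 ≈ 158.34.

€158.34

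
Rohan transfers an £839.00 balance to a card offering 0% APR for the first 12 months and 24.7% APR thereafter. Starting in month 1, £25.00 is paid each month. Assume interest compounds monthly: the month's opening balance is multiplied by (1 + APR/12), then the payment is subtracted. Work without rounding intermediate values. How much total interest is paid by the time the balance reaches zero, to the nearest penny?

Promo months 1–12 at r₀ = 0%/12 = 0; months 13+ at r₁ = 24.7%/12 = 0.0205833.
After month 12 (no interest yet): B = £839.00 − 12·£25.00 = £539.00.
Then at r₁ with £25.00/mo: n₂ = −ln(1 − r₁·B/P)/ln(1+r₁) ≈ 28.79 → 29 more payments.
Total paid = 40·£25.00 + £19.80 = £1,019.80; interest = £1,019.80 − £839.00 = £180.80.

£180.80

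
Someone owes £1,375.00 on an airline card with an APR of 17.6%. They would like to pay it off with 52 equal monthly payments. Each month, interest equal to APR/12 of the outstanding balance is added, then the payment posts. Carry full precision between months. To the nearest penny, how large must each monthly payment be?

Monthly rate r = 17.6%/12 = 1.46667% = 0.0146667.
Level-payment amortization: P = B₀·r / (1 − (1+r)^(−n)) = 1375.00·0.0146667 / (1 − 1.01467^(−52)).
Denominator 1 − (1+r)^(−52) = 0.530988443.
P = 20.1667 / 0.530988443 ≈ 37.98.

£37.98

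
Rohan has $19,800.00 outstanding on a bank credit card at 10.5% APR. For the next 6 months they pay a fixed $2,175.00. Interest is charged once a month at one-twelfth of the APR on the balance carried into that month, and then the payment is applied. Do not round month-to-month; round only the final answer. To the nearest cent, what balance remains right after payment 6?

$7,523.68

Monthly rate r = 10.5%/12 = 0.875% = 0.00875.
Each month: B ← B·(1+r) − $2,175.00.
Month 1: interest $173.25; balance after payment $17,798.25.
Month 2: interest $155.73; balance after payment $15,778.98.
Month 3: interest $138.07; balance after payment $13,742.05.
Month 4: interest $120.24; balance after payment $11,687.29.
Month 5: interest $102.26; balance after payment $9,614.56.
Month 6: interest $84.13; balance after payment $7,523.68.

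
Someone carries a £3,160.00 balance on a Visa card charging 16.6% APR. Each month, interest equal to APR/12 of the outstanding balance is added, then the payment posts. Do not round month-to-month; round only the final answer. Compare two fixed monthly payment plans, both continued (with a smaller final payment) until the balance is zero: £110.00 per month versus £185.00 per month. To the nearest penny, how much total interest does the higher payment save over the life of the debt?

£425.20

Monthly rate r = 16.6%/12 = 1.38333% = 0.0138333.
At £110.00/mo: n = ⌈−ln(1 − rB₀/P)/ln(1+r)⌉ = 37 payments (last £95.40); total interest = total paid − £3,160.00 = £895.40.
At £185.00/mo: 20 payments (last £115.20); total interest £470.20.
Interest saved = £895.40 − £470.20 = £425.20.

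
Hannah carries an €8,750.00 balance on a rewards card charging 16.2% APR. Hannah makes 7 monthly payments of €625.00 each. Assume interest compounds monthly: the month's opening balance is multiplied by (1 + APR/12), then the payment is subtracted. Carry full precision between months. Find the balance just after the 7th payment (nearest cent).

€5,054.90

Monthly rate r = 16.2%/12 = 1.35% = 0.0135.
Each month: B ← B·(1+r) − €625.00.
Month 1: interest €118.12; balance after payment €8,243.12.
Month 2: interest €111.28; balance after payment €7,729.41.
Month 3: interest €104.35; balance after payment €7,208.75.
Month 4: interest €97.32; balance after payment €6,681.07.
Month 5: interest €90.19; balance after payment €6,146.27.
Month 6: interest €82.97; balance after payment €5,604.24.
Month 7: interest €75.66; balance after payment €5,054.90.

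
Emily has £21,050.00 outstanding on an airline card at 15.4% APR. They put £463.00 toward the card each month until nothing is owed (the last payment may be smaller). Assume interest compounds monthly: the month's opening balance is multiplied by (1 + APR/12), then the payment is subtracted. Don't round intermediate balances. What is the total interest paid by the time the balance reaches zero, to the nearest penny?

Monthly rate r = 15.4%/12 = 1.28333% = 0.0128333.
Payoff takes n = ⌈−ln(1 − rB₀/P)/ln(1+r)⌉ = ⌈68.679⌉ = 69 payments; the last is £314.96.
Total paid = 68·£463.00 + £314.96 = £31,798.96.
Total interest = total paid − principal = £31,798.96 − £21,050.00 = £10,748.96.

£10,748.96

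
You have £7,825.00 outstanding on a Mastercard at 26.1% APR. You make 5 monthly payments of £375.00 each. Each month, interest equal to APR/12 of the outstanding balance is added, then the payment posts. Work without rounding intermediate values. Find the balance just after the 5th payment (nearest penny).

Monthly rate r = 26.1%/12 = 2.175% = 0.02175.
Each month: B ← B·(1+r) − £375.00.
Month 1: interest £170.19; balance after payment £7,620.19.
Month 2: interest £165.74; balance after payment £7,410.93.
Month 3: interest £161.19; balance after payment £7,197.12.
Month 4: interest £156.54; balance after payment £6,978.66.
Month 5: interest £151.79; balance after payment £6,755.44.

£6,755.44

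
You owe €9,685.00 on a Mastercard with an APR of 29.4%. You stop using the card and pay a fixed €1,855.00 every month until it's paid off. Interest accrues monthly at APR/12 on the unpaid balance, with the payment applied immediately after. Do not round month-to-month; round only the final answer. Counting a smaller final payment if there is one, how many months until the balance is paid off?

6 months

Monthly rate r = 29.4%/12 = 2.45% = 0.0245.
Recurrence: B ← B·(1+r) − €1,855.00.
Month 1: interest €237.28; balance after payment €8,067.28.
Month 2: interest €197.65; balance after payment €6,409.93.
Month 3: interest €157.04; balance after payment €4,711.97.
Month 4: interest €115.44; balance after payment €2,972.42.
Month 5: interest €72.82; balance after payment €1,190.24.
Month 6: interest €29.16; balance after payment €0.00.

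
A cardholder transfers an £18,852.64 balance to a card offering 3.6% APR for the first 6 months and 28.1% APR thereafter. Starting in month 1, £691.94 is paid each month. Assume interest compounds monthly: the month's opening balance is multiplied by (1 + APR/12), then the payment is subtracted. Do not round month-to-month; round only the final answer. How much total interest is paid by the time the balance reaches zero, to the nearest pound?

Promo months 1–6 at r₀ = 3.6%/12 = 0.003; months 7+ at r₁ = 28.1%/12 = 0.0234167.
After month 6: iterate B ← B·(1+r₀) − £691.94 for 6 months → £15,011.64.
Then at r₁ with £691.94/mo: n₂ = −ln(1 − r₁·B/P)/ln(1+r₁) ≈ 30.64 → 31 more payments.
Total paid = 36·£691.94 + £448.01 = £25,357.85; interest = £25,357.85 − £18,852.64 = £6,505.21.

£6,505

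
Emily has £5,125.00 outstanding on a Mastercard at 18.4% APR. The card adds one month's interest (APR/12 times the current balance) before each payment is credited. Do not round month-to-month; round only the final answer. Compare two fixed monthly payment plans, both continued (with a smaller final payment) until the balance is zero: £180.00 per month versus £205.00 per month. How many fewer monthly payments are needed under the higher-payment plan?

6 fewer payments

Monthly rate r = 18.4%/12 = 1.53333% = 0.0153333.
At £180.00/mo: n = ⌈−ln(1 − rB₀/P)/ln(1+r)⌉ = 38 payments (last £126.76); total interest = total paid − £5,125.00 = £1,661.76.
At £205.00/mo: 32 payments (last £157.91); total interest £1,387.91.
Payments saved = 38 − 32 = 6.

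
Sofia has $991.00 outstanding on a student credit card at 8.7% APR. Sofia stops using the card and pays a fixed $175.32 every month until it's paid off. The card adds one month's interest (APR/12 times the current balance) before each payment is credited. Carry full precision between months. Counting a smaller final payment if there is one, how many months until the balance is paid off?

6 payments

Monthly rate r = 8.7%/12 = 0.725% = 0.00725.
Recurrence: B ← B·(1+r) − $175.32.
Month 1: interest $7.18; balance after payment $822.86.
Month 2: interest $5.97; balance after payment $653.51.
Month 3: interest $4.74; balance after payment $482.93.
Month 4: interest $3.50; balance after payment $311.11.
Month 5: interest $2.26; balance after payment $138.05.
Month 6: interest $1.00; balance after payment $0.00.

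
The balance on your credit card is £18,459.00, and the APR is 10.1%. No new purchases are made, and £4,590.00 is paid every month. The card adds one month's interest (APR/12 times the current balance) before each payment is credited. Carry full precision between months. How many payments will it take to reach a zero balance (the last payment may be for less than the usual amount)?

Monthly rate r = 10.1%/12 = 0.841667% = 0.00841667.
Recurrence: B ← B·(1+r) − £4,590.00.
Month 1: interest £155.36; balance after payment £14,024.36.
Month 2: interest £118.04; balance after payment £9,552.40.
Month 3: interest £80.40; balance after payment £5,042.80.
Month 4: interest £42.44; balance after payment £495.24.
Month 5: interest £4.17; balance after payment £0.00.

5 payments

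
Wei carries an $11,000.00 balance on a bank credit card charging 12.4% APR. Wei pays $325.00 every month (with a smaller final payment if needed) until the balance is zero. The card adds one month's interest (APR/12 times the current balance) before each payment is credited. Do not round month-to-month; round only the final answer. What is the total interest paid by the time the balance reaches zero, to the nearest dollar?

Monthly rate r = 12.4%/12 = 1.03333% = 0.0103333.
Payoff takes n = ⌈−ln(1 − rB₀/P)/ln(1+r)⌉ = ⌈41.865⌉ = 42 payments; the last is $281.43.
Total paid = 41·$325.00 + $281.43 = $13,606.43.
Total interest = total paid − principal = $13,606.43 − $11,000.00 = $2,606.43.

$2,606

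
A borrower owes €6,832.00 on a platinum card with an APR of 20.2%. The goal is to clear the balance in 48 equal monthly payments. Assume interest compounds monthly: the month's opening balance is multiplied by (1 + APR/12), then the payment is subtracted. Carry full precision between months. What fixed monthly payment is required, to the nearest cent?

€208.63

Monthly rate r = 20.2%/12 = 1.68333% = 0.0168333.
Level-payment amortization: P = B₀·r / (1 − (1+r)^(−n)) = 6832.00·0.0168333 / (1 − 1.01683^(−48)).
Denominator 1 − (1+r)^(−48) = 0.551243431.
P = 115.005 / 0.551243431 ≈ 208.63.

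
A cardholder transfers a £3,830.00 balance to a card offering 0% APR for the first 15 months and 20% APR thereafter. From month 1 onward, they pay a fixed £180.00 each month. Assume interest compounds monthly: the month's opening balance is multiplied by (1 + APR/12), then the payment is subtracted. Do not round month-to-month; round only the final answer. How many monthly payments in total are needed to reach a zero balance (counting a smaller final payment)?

Promo months 1–15 at r₀ = 0%/12 = 0; months 16+ at r₁ = 20%/12 = 0.0166667.
After month 15 (no interest yet): B = £3,830.00 − 15·£180.00 = £1,130.00.
Then at r₁ with £180.00/mo: n₂ = −ln(1 − r₁·B/P)/ln(1+r₁) ≈ 6.69 → 7 more payments.

22 payments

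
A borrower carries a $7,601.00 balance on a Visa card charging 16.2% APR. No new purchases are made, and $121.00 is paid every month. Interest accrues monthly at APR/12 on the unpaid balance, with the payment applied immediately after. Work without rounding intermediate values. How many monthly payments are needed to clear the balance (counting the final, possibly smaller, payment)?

Monthly rate r = 16.2%/12 = 1.35% = 0.0135.
Recurrence: B ← B·(1+r) − $121.00.
Month 1: interest $102.61; balance after payment $7,582.61.
Month 2: interest $102.37; balance after payment $7,563.98.
Closed form: n = −ln(1 − rB₀/P)/ln(1+r) = −ln(0.15195)/ln(1.0135) ≈ 140.508, so the balance reaches zero during payment 141.

141 months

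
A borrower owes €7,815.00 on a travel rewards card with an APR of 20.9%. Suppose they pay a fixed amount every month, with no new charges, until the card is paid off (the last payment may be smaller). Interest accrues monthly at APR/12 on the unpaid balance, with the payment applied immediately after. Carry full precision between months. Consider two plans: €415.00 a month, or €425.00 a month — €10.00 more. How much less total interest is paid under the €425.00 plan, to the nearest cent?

Monthly rate r = 20.9%/12 = 1.74167% = 0.0174167.
At €415.00/mo: n = ⌈−ln(1 − rB₀/P)/ln(1+r)⌉ = 24 payments (last €8.01); total interest = total paid − €7,815.00 = €1,738.01.
At €425.00/mo: 23 payments (last €152.94); total interest €1,687.94.
Interest saved = €1,738.01 − €1,687.94 = €50.07.

€50.07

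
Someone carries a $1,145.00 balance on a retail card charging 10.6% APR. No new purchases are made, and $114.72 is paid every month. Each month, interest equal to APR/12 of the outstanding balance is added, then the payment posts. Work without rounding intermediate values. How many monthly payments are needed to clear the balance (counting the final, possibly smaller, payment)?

Monthly rate r = 10.6%/12 = 0.883333% = 0.00883333.
Recurrence: B ← B·(1+r) − $114.72.
Month 1: interest $10.11; balance after payment $1,040.39.
Month 2: interest $9.19; balance after payment $934.86.
Closed form: n = −ln(1 − rB₀/P)/ln(1+r) = −ln(0.91184)/ln(1.00883) ≈ 10.495, so the balance reaches zero during payment 11.

11 months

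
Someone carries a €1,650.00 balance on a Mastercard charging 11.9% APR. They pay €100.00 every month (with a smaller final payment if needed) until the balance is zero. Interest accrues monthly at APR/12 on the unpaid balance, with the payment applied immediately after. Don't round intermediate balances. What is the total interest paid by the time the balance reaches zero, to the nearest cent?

€160.76

Monthly rate r = 11.9%/12 = 0.991667% = 0.00991667.
Payoff takes n = ⌈−ln(1 − rB₀/P)/ln(1+r)⌉ = ⌈18.107⌉ = 19 payments; the last is €10.76.
Total paid = 18·€100.00 + €10.76 = €1,810.76.
Total interest = total paid − principal = €1,810.76 − €1,650.00 = €160.76.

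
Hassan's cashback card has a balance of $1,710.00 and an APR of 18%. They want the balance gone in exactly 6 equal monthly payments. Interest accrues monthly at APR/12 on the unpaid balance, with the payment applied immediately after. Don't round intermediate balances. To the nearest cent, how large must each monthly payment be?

Monthly rate r = 18%/12 = 1.5% = 0.015.
Level-payment amortization: P = B₀·r / (1 − (1+r)^(−n)) = 1710.00·0.015 / (1 − 1.015^(−6)).
Denominator 1 − (1+r)^(−6) = 0.0854578075.
P = 25.65 / 0.0854578075 ≈ 300.15.

$300.15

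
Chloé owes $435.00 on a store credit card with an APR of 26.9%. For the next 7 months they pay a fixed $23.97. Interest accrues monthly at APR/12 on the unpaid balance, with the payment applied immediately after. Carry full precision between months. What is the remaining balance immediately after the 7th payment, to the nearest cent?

Monthly rate r = 26.9%/12 = 2.24167% = 0.0224167.
Each month: B ← B·(1+r) − $23.97.
Month 1: interest $9.75; balance after payment $420.78.
Month 2: interest $9.43; balance after payment $406.24.
Month 3: interest $9.11; balance after payment $391.38.
Month 4: interest $8.77; balance after payment $376.18.
Month 5: interest $8.43; balance after payment $360.65.
Month 6: interest $8.08; balance after payment $344.76.
Month 7: interest $7.73; balance after payment $328.52.

$328.52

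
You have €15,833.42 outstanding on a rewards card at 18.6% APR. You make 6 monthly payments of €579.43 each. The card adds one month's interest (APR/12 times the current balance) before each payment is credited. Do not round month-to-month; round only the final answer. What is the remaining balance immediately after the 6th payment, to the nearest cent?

€13,750.07

Monthly rate r = 18.6%/12 = 1.55% = 0.0155.
Each month: B ← B·(1+r) − €579.43.
Month 1: interest €245.42; balance after payment €15,499.41.
Month 2: interest €240.24; balance after payment €15,160.22.
Month 3: interest €234.98; balance after payment €14,815.77.
Month 4: interest €229.64; balance after payment €14,465.99.
Month 5: interest €224.22; balance after payment €14,110.78.
Month 6: interest €218.72; balance after payment €13,750.07.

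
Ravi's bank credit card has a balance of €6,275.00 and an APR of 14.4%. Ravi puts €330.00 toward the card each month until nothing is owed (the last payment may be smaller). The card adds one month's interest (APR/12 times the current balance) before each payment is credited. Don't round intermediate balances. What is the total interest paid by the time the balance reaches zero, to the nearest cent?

Monthly rate r = 14.4%/12 = 1.2% = 0.012.
Payoff takes n = ⌈−ln(1 − rB₀/P)/ln(1+r)⌉ = ⌈21.713⌉ = 22 payments; the last is €235.73.
Total paid = 21·€330.00 + €235.73 = €7,165.73.
Total interest = total paid − principal = €7,165.73 − €6,275.00 = €890.73.

€890.73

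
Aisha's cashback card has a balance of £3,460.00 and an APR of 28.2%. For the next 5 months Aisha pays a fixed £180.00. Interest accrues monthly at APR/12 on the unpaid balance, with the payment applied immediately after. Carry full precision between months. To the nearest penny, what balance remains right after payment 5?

Monthly rate r = 28.2%/12 = 2.35% = 0.0235.
Each month: B ← B·(1+r) − £180.00.
Month 1: interest £81.31; balance after payment £3,361.31.
Month 2: interest £78.99; balance after payment £3,260.30.
Month 3: interest £76.62; balance after payment £3,156.92.
Month 4: interest £74.19; balance after payment £3,051.11.
Month 5: interest £71.70; balance after payment £2,942.81.

£2,942.81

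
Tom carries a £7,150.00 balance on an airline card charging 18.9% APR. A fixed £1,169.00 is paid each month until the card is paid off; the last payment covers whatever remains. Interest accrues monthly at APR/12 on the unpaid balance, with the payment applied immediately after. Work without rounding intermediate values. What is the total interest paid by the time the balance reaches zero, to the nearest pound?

£430

Monthly rate r = 18.9%/12 = 1.575% = 0.01575.
Payoff takes n = ⌈−ln(1 − rB₀/P)/ln(1+r)⌉ = ⌈6.482⌉ = 7 payments; the last is £565.57.
Total paid = 6·£1,169.00 + £565.57 = £7,579.57.
Total interest = total paid − principal = £7,579.57 − £7,150.00 = £429.57.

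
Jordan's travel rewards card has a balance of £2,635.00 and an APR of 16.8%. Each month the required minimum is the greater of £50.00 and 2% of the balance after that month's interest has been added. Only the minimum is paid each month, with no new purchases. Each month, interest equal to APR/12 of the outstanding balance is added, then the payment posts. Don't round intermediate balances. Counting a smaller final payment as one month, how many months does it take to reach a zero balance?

Monthly rate r = 16.8%/12 = 1.4% = 0.014.
While 2% of the post-interest balance exceeds £50.00, each month B ← (B·(1+r))·(1 − 0.02), i.e. B shrinks by the factor (1+r)·0.98 = 0.99372.
This holds for months 1–11. Entering month 12 the balance is £2,458.58; 2% of the post-interest balance is now below £50.00, so the flat £50.00 minimum applies from here.
From month 12 a fixed £50.00 at rate r clears £2,458.58 in 84 more payments. Total: 11 + 84 = 95 months.

95 months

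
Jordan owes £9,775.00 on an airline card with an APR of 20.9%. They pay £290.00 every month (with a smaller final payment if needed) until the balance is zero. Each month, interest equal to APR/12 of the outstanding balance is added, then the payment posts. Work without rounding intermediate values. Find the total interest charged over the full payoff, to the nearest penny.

£5,080.16

Monthly rate r = 20.9%/12 = 1.74167% = 0.0174167.
Payoff takes n = ⌈−ln(1 − rB₀/P)/ln(1+r)⌉ = ⌈51.223⌉ = 52 payments; the last is £65.16.
Total paid = 51·£290.00 + £65.16 = £14,855.16.
Total interest = total paid − principal = £14,855.16 − £9,775.00 = £5,080.16.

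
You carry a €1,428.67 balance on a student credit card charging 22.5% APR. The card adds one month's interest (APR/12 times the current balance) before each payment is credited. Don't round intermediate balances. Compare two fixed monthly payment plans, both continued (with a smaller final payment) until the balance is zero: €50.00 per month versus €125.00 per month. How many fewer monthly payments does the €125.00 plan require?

Monthly rate r = 22.5%/12 = 1.875% = 0.01875.
At €50.00/mo: n = ⌈−ln(1 − rB₀/P)/ln(1+r)⌉ = 42 payments (last €15.45); total interest = total paid − €1,428.67 = €636.78.
At €125.00/mo: 13 payments (last €122.92); total interest €194.25.
Payments saved = 42 − 13 = 29.

29 fewer payments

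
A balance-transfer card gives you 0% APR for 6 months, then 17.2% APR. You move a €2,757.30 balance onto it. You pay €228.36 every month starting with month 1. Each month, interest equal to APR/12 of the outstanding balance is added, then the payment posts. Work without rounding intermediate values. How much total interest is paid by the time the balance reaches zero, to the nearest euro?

Promo months 1–6 at r₀ = 0%/12 = 0; months 7+ at r₁ = 17.2%/12 = 0.0143333.
After month 6 (no interest yet): B = €2,757.30 − 6·€228.36 = €1,387.14.
Then at r₁ with €228.36/mo: n₂ = −ln(1 − r₁·B/P)/ln(1+r₁) ≈ 6.40 → 7 more payments.
Total paid = 12·€228.36 + €91.88 = €2,832.20; interest = €2,832.20 − €2,757.30 = €74.90.

€75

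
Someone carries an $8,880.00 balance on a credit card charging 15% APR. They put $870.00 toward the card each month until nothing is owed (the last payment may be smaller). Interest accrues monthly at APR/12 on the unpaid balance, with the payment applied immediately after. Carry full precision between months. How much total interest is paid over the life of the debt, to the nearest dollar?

Monthly rate r = 15%/12 = 1.25% = 0.0125.
Payoff takes n = ⌈−ln(1 − rB₀/P)/ln(1+r)⌉ = ⌈10.987⌉ = 11 payments; the last is $859.12.
Total paid = 10·$870.00 + $859.12 = $9,559.12.
Total interest = total paid − principal = $9,559.12 − $8,880.00 = $679.12.

$679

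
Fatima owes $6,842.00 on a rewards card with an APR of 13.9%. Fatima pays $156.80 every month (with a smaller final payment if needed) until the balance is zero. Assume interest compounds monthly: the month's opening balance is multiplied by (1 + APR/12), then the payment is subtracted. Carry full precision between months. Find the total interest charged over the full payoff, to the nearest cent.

Monthly rate r = 13.9%/12 = 1.15833% = 0.0115833.
Payoff takes n = ⌈−ln(1 − rB₀/P)/ln(1+r)⌉ = ⌈61.136⌉ = 62 payments; the last is $21.44.
Total paid = 61·$156.80 + $21.44 = $9,586.24.
Total interest = total paid − principal = $9,586.24 − $6,842.00 = $2,744.24.

$2,744.24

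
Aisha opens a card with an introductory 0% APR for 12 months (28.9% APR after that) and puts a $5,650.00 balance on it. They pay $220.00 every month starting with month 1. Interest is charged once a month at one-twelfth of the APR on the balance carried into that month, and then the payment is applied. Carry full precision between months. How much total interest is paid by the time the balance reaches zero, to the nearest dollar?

$686

Promo months 1–12 at r₀ = 0%/12 = 0; months 13+ at r₁ = 28.9%/12 = 0.0240833.
After month 12 (no interest yet): B = $5,650.00 − 12·$220.00 = $3,010.00.
Then at r₁ with $220.00/mo: n₂ = −ln(1 − r₁·B/P)/ln(1+r₁) ≈ 16.80 → 17 more payments.
Total paid = 28·$220.00 + $175.80 = $6,335.80; interest = $6,335.80 − $5,650.00 = $685.80.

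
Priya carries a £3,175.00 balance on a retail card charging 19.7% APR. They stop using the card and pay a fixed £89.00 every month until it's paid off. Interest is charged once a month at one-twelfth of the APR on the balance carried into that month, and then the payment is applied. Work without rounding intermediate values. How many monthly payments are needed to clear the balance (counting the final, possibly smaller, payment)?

55 months

Monthly rate r = 19.7%/12 = 1.64167% = 0.0164167.
Recurrence: B ← B·(1+r) − £89.00.
Month 1: interest £52.12; balance after payment £3,138.12.
Month 2: interest £51.52; balance after payment £3,100.64.
Closed form: n = −ln(1 − rB₀/P)/ln(1+r) = −ln(0.41435)/ln(1.01642) ≈ 54.107, so the balance reaches zero during payment 55.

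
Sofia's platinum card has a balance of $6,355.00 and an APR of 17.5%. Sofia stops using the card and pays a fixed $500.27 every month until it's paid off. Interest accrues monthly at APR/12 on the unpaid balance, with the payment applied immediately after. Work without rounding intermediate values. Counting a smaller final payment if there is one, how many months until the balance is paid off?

Monthly rate r = 17.5%/12 = 1.45833% = 0.0145833.
Recurrence: B ← B·(1+r) − $500.27.
Month 1: interest $92.68; balance after payment $5,947.41.
Month 2: interest $86.73; balance after payment $5,533.87.
Closed form: n = −ln(1 − rB₀/P)/ln(1+r) = −ln(0.81475)/ln(1.01458) ≈ 14.151, so the balance reaches zero during payment 15.

15 months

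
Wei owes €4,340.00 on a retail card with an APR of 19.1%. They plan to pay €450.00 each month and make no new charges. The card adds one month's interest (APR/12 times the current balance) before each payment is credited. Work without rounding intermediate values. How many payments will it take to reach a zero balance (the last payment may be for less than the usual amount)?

11 months

Monthly rate r = 19.1%/12 = 1.59167% = 0.0159167.
Recurrence: B ← B·(1+r) − €450.00.
Month 1: interest €69.08; balance after payment €3,959.08.
Month 2: interest €63.02; balance after payment €3,572.09.
Closed form: n = −ln(1 − rB₀/P)/ln(1+r) = −ln(0.84649)/ln(1.01592) ≈ 10.554, so the balance reaches zero during payment 11.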